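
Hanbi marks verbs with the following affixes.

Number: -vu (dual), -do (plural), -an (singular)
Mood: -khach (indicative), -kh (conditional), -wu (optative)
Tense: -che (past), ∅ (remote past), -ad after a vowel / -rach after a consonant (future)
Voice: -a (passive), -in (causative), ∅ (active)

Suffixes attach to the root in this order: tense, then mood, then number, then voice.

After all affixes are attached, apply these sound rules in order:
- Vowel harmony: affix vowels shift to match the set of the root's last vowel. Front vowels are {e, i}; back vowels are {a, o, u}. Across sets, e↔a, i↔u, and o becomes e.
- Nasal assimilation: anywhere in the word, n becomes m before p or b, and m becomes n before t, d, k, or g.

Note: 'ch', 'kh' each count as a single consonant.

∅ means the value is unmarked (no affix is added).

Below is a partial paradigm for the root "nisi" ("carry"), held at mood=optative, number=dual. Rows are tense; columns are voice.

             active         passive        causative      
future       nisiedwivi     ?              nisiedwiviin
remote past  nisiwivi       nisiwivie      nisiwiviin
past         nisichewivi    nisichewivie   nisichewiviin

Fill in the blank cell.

Attach tense future -ad (after vowel 'i') → nisiad.
Attach mood optative -wu → nisiadwu.
Attach number dual -vu → nisiadwuvu.
Attach voice passive -a → nisiadwuvua.
Apply vowel harmony: nisiadwuvua → nisiedwivie.
Nasal assimilation: no change.

nisiedwivie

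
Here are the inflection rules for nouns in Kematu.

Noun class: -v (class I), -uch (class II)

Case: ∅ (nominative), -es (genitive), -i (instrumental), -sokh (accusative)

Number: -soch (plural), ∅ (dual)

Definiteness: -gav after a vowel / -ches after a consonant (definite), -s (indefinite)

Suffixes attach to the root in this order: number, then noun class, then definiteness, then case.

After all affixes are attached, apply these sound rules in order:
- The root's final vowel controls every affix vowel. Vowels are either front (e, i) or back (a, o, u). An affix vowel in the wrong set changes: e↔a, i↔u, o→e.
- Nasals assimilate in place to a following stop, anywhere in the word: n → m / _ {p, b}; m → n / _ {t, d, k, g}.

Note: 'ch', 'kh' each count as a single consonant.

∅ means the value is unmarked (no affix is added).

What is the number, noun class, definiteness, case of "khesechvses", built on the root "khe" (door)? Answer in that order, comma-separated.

plural, class I, indefinite, genitive

Segment: khe-soch-v-s-es.
number: -soch → plural.
noun class: -v → class I.
definiteness: -s → indefinite.
case: -es → genitive.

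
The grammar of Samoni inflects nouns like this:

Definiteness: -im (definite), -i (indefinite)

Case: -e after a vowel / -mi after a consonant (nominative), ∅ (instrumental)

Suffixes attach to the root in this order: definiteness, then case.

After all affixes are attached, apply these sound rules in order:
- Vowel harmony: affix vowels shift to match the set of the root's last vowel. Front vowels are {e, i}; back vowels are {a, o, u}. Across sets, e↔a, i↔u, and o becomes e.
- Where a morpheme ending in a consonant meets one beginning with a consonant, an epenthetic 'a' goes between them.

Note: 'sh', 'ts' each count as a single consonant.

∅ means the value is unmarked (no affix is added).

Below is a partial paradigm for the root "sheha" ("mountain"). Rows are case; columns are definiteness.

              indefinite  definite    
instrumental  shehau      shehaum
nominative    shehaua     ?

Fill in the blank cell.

shehaumamu

Attach definiteness definite -im → shehaim.
Attach case nominative -mi (after consonant 'm') → shehaimmi.
Apply vowel harmony: shehaimmi → shehaummu.
Apply epenthesis: shehaummu → shehaumamu.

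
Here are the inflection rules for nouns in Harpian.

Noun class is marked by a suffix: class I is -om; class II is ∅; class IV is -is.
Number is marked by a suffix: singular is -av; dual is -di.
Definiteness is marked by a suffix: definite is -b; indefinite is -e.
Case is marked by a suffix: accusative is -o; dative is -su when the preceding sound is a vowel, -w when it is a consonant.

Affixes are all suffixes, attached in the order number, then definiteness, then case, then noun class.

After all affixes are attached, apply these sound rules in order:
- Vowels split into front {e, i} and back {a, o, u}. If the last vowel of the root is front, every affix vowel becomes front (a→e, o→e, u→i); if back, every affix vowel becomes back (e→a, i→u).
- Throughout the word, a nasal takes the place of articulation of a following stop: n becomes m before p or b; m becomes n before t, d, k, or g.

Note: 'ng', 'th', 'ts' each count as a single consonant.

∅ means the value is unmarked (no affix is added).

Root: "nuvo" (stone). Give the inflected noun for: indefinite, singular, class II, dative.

Attach number singular -av → nuvoav.
Attach definiteness indefinite -e → nuvoave.
Attach case dative -su (after vowel 'e') → nuvoavesu.
noun class = class II: zero marking, form stays nuvoavesu.
Apply vowel harmony: nuvoavesu → nuvoavasu.
Nasal assimilation: no change.

nuvoavasu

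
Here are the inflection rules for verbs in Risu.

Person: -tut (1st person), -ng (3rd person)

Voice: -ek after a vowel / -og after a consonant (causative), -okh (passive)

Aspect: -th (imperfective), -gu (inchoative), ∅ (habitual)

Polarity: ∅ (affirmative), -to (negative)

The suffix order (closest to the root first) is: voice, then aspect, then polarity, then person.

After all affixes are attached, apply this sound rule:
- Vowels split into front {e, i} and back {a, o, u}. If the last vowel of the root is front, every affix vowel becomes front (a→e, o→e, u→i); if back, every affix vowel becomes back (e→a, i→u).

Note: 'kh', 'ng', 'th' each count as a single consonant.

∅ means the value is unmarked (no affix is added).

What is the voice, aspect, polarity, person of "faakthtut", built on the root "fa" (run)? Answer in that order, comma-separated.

Segment: fa-ek-th-tut.
voice: -ek/og → causative.
aspect: -th → imperfective.
polarity: ∅ → affirmative.
person: -tut → 1st person.

causative, imperfective, affirmative, 1st person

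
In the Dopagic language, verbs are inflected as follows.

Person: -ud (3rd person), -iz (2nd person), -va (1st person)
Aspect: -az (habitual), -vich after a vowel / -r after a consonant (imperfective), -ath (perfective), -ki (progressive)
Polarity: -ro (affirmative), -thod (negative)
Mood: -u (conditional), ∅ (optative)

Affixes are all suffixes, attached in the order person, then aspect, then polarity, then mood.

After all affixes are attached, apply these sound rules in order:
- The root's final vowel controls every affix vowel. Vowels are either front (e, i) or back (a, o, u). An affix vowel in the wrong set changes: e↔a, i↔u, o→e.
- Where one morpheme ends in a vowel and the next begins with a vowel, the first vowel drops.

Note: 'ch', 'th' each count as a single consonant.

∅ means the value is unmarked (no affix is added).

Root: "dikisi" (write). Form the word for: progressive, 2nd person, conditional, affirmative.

Attach person 2nd person -iz → dikisiiz.
Attach aspect progressive -ki → dikisiizki.
Attach polarity affirmative -ro → dikisiizkiro.
Attach mood conditional -u → dikisiizkirou.
Apply vowel harmony: dikisiizkirou → dikisiizkirei.
Apply vowel deletion: dikisiizkirei → dikisizkiri.

dikisizkiri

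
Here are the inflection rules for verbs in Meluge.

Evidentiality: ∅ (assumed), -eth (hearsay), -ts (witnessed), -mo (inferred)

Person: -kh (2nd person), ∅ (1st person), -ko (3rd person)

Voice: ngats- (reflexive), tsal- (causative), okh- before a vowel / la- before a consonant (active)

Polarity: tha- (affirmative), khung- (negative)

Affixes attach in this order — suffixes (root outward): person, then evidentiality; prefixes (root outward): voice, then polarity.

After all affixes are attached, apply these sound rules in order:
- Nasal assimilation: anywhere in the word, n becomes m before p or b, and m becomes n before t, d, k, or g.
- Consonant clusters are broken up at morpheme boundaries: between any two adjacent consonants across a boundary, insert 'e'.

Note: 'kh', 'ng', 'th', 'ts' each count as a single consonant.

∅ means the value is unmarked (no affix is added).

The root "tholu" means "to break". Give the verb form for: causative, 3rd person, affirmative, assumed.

Attach person 3rd person -ko → tholuko.
Attach voice causative tsal- → tsaltholuko.
evidentiality = assumed: zero marking, form stays tsaltholuko.
Attach polarity affirmative tha- → thatsaltholuko.
Nasal assimilation: no change.
Apply epenthesis: thatsaltholuko → thatsaletholuko.

thatsaletholuko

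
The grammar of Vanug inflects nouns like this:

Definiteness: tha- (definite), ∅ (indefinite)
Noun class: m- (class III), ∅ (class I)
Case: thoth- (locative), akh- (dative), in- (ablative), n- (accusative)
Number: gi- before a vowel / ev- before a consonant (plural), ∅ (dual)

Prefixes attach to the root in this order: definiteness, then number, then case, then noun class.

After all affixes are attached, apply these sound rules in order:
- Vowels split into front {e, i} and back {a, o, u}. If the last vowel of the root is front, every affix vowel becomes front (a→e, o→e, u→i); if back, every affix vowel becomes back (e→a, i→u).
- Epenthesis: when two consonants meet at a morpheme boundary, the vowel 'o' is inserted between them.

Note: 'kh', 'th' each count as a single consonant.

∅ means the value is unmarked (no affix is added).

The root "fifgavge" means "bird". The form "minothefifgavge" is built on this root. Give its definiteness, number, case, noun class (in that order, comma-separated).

Segment: m-in-tha-fifgavge.
definiteness: tha- → definite.
number: ∅ → dual.
case: in- → ablative.
noun class: m- → class III.

definite, dual, ablative, class III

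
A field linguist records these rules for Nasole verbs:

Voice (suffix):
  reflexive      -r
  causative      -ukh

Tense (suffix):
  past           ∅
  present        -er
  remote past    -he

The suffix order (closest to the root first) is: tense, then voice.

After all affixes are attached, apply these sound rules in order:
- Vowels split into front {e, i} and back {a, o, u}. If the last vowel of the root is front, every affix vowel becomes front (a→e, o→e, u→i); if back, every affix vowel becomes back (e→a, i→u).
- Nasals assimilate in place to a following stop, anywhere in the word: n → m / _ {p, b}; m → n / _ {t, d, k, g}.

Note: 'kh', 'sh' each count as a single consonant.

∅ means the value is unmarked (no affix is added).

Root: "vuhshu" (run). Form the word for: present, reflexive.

Attach tense present -er → vuhshuer.
Attach voice reflexive -r → vuhshuerr.
Apply vowel harmony: vuhshuerr → vuhshuarr.
Nasal assimilation: no change.

vuhshuarr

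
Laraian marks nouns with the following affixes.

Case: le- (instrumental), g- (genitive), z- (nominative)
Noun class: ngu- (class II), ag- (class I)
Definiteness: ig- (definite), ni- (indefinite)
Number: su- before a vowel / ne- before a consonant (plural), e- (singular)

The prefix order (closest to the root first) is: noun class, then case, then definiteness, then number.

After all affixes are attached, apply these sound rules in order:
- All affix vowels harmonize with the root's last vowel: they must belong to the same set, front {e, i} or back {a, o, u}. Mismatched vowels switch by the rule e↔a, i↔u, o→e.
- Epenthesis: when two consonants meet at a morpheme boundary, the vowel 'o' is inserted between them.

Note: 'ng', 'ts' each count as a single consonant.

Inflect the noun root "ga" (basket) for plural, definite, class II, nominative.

suugozonguga

Attach noun class class II ngu- → nguga.
Attach case nominative z- → znguga.
Attach definiteness definite ig- → igznguga.
Attach number plural su- (before vowel 'i') → suigznguga.
Apply vowel harmony: suigznguga → suugznguga.
Apply epenthesis: suugznguga → suugozonguga.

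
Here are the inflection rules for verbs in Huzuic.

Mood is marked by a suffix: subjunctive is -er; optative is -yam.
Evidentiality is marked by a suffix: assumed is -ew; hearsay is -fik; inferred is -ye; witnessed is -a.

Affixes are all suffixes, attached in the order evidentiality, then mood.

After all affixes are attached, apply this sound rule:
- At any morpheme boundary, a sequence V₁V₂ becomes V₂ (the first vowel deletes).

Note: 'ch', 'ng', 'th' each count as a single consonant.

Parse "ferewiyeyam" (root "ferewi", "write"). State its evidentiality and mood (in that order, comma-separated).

inferred, optative

Segment: ferewi-ye-yam.
evidentiality: -ye → inferred.
mood: -yam → optative.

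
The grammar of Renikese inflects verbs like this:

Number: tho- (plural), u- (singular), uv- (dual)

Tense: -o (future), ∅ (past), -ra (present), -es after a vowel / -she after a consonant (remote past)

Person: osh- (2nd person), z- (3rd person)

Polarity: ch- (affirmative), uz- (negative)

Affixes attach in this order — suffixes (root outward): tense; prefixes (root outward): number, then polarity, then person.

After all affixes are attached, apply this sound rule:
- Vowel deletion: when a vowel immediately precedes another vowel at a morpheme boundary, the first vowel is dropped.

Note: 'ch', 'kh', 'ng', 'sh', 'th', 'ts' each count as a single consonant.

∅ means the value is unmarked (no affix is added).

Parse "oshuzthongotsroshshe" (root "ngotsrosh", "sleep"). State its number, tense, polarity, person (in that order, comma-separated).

Segment: osh-uz-tho-ngotsrosh-she.
number: tho- → plural.
tense: -es/she → remote past.
polarity: uz- → negative.
person: osh- → 2nd person.

plural, remote past, negative, 2nd person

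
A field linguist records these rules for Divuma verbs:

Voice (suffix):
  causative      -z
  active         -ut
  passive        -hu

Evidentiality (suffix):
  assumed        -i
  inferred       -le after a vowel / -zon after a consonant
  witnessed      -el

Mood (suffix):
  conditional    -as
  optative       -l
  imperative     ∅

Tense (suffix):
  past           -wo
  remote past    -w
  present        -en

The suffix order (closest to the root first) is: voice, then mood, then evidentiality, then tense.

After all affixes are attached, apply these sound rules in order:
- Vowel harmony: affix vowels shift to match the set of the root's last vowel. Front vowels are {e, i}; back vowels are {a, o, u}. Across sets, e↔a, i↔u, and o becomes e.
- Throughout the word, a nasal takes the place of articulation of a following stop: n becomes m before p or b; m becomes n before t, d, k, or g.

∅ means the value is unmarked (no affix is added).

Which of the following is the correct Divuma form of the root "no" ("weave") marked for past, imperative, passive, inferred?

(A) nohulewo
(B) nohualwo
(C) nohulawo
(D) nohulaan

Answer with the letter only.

Attach voice passive -hu → nohu.
mood = imperative: zero marking, form stays nohu.
Attach evidentiality inferred -le (after vowel 'u') → nohule.
Attach tense past -wo → nohulewo.
Apply vowel harmony: nohulewo → nohulawo.
Nasal assimilation: no change.
So the correct form is nohulawo, option (C).
(B) nohualwo is wrong: it uses witnessed instead of inferred for evidentiality.
(A) nohulewo is wrong: it fails to apply the sound rule(s).
(D) nohulaan is wrong: it uses present instead of past for tense.

C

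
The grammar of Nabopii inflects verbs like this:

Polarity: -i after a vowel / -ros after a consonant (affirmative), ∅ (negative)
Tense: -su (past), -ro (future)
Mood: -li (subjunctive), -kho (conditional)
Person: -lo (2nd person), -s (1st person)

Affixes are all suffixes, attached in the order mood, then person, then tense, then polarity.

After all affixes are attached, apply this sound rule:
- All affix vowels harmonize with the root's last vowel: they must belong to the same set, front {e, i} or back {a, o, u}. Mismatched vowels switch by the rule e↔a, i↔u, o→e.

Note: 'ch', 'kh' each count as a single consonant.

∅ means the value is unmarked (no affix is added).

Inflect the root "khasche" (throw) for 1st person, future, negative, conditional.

khaschekhesre

Attach mood conditional -kho → khaschekho.
Attach person 1st person -s → khaschekhos.
Attach tense future -ro → khaschekhosro.
polarity = negative: zero marking, form stays khaschekhosro.
Apply vowel harmony: khaschekhosro → khaschekhesre.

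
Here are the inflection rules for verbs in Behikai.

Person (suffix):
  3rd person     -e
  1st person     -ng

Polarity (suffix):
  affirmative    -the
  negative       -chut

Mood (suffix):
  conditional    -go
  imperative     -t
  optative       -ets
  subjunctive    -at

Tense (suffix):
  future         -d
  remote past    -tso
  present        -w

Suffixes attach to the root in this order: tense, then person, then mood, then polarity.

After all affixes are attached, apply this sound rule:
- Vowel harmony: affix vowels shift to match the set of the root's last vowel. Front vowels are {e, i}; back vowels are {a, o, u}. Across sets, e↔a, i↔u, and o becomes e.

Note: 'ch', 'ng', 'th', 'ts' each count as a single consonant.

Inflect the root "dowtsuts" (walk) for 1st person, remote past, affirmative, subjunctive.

Attach tense remote past -tso → dowtsutstso.
Attach person 1st person -ng → dowtsutstsong.
Attach mood subjunctive -at → dowtsutstsongat.
Attach polarity affirmative -the → dowtsutstsongatthe.
Apply vowel harmony: dowtsutstsongatthe → dowtsutstsongattha.

dowtsutstsongattha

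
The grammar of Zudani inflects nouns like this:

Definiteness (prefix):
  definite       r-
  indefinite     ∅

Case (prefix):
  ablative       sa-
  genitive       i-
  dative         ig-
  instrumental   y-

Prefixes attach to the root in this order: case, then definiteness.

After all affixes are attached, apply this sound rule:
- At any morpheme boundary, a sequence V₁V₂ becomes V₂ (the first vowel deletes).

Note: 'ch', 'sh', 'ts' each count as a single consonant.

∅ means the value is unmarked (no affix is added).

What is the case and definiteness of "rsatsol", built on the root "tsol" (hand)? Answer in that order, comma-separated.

Segment: r-sa-tsol.
case: sa- → ablative.
definiteness: r- → definite.

ablative, definite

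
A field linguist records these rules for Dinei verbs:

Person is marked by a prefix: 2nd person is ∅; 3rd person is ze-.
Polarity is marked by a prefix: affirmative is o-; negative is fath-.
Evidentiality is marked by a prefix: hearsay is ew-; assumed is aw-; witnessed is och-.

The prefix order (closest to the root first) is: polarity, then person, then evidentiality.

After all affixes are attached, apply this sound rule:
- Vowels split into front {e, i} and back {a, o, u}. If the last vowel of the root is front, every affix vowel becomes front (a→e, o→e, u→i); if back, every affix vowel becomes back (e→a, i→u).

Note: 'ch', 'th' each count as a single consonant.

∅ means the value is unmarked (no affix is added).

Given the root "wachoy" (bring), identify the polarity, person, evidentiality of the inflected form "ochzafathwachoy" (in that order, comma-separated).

negative, 3rd person, witnessed

Segment: och-ze-fath-wachoy.
polarity: fath- → negative.
person: ze- → 3rd person.
evidentiality: och- → witnessed.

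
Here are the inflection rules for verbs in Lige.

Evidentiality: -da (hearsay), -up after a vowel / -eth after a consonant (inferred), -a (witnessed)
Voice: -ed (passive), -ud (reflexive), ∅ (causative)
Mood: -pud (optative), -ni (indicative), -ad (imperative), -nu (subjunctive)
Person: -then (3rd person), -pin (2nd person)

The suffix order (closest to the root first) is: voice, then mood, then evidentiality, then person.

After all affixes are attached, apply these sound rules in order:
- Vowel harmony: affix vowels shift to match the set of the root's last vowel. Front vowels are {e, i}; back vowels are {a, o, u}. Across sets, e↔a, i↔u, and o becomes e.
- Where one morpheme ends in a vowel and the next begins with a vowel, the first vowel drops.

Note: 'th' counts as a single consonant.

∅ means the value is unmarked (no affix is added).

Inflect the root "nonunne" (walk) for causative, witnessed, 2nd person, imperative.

voice = causative: zero marking, form stays nonunne.
Attach mood imperative -ad → nonunnead.
Attach evidentiality witnessed -a → nonunneada.
Attach person 2nd person -pin → nonunneadapin.
Apply vowel harmony: nonunneadapin → nonunneedepin.
Apply vowel deletion: nonunneedepin → nonunnedepin.

nonunnedepin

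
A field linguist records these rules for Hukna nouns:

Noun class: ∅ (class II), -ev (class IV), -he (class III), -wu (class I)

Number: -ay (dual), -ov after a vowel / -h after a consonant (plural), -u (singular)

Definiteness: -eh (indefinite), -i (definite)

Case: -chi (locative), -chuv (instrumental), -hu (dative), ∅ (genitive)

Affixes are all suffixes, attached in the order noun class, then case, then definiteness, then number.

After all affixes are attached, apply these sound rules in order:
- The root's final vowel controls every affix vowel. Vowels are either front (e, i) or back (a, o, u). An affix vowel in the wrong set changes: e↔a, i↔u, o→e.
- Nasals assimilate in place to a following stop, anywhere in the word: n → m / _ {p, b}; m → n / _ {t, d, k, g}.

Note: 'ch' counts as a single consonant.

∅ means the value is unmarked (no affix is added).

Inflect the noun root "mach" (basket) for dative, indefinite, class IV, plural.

machavhuahh

Attach noun class class IV -ev → machev.
Attach case dative -hu → machevhu.
Attach definiteness indefinite -eh → machevhueh.
Attach number plural -h (after consonant 'h') → machevhuehh.
Apply vowel harmony: machevhuehh → machavhuahh.
Nasal assimilation: no change.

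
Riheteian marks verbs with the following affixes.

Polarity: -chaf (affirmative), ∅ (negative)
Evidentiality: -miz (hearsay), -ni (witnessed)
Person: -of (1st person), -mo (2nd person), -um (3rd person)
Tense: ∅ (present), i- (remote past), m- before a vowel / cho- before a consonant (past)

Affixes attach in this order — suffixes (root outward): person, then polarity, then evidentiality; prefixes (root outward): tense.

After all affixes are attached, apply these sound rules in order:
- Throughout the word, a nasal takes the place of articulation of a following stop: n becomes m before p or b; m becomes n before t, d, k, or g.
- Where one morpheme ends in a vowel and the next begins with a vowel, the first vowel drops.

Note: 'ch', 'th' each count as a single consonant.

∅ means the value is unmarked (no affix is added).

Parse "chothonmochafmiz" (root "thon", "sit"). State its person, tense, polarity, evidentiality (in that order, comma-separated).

Segment: cho-thon-mo-chaf-miz.
person: -mo → 2nd person.
tense: m/cho- → past.
polarity: -chaf → affirmative.
evidentiality: -miz → hearsay.

2nd person, past, affirmative, hearsay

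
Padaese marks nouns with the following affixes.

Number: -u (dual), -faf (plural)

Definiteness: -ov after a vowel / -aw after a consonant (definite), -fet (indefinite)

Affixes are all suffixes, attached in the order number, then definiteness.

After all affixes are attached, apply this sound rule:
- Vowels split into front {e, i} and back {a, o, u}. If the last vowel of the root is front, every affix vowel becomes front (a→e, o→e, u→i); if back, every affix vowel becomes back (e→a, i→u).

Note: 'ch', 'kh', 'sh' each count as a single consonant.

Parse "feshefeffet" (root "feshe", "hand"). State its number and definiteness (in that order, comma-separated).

plural, indefinite

Segment: feshe-faf-fet.
number: -faf → plural.
definiteness: -fet → indefinite.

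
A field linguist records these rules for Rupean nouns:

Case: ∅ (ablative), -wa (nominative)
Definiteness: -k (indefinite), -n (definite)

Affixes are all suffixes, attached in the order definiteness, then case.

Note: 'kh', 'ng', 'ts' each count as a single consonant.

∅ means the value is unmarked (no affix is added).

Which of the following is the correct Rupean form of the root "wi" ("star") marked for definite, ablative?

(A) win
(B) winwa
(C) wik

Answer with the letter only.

A

Attach definiteness definite -n → win.
case = ablative: zero marking, form stays win.
So the correct form is win, option (A).
(C) wik is wrong: it uses indefinite instead of definite for definiteness.
(B) winwa is wrong: it uses nominative instead of ablative for case.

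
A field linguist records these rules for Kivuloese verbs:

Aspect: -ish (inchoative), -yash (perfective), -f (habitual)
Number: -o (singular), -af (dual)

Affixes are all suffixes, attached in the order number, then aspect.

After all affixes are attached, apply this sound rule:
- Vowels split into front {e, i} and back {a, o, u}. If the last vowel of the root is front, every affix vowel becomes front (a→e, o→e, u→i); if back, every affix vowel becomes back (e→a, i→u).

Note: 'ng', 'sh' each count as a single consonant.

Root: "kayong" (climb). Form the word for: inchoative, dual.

Attach number dual -af → kayongaf.
Attach aspect inchoative -ish → kayongafish.
Apply vowel harmony: kayongafish → kayongafush.

kayongafush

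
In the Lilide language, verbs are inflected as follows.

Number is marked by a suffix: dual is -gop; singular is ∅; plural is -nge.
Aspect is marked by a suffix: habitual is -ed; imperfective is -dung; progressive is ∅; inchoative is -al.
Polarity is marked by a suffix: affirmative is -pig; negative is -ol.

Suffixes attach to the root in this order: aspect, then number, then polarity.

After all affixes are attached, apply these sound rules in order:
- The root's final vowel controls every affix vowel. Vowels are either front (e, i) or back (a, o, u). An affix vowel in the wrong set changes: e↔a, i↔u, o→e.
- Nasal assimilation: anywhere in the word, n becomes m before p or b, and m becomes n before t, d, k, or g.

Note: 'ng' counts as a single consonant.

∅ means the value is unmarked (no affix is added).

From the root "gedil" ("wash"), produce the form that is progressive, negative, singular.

aspect = progressive: zero marking, form stays gedil.
number = singular: zero marking, form stays gedil.
Attach polarity negative -ol → gedilol.
Apply vowel harmony: gedilol → gedilel.
Nasal assimilation: no change.

gedilel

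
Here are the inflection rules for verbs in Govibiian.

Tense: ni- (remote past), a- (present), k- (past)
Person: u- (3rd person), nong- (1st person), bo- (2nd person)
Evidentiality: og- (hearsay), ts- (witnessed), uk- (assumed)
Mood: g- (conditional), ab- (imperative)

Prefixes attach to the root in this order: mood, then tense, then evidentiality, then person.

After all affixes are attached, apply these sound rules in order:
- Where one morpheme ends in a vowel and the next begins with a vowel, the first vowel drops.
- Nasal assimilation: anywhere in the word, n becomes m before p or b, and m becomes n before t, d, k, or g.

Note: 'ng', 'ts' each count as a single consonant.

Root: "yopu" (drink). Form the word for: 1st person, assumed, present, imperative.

nongukabyopu

Attach mood imperative ab- → abyopu.
Attach tense present a- → aabyopu.
Attach evidentiality assumed uk- → ukaabyopu.
Attach person 1st person nong- → nongukaabyopu.
Apply vowel deletion: nongukaabyopu → nongukabyopu.
Nasal assimilation: no change.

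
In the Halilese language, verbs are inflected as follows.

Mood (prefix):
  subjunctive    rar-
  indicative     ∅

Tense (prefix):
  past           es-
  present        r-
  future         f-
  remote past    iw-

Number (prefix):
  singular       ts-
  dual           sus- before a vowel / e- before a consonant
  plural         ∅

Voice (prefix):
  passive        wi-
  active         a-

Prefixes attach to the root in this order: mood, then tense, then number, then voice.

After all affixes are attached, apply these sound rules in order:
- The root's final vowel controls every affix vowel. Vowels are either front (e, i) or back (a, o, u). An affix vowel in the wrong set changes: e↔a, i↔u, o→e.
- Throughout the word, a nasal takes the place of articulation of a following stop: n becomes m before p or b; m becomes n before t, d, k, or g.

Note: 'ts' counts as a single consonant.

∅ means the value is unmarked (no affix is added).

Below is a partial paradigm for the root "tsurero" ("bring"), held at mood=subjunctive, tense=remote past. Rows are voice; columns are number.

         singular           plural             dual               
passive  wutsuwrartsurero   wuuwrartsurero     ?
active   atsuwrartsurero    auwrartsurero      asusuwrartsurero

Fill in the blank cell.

wususuwrartsurero

Attach mood subjunctive rar- → rartsurero.
Attach tense remote past iw- → iwrartsurero.
Attach number dual sus- (before vowel 'i') → susiwrartsurero.
Attach voice passive wi- → wisusiwrartsurero.
Apply vowel harmony: wisusiwrartsurero → wususuwrartsurero.
Nasal assimilation: no change.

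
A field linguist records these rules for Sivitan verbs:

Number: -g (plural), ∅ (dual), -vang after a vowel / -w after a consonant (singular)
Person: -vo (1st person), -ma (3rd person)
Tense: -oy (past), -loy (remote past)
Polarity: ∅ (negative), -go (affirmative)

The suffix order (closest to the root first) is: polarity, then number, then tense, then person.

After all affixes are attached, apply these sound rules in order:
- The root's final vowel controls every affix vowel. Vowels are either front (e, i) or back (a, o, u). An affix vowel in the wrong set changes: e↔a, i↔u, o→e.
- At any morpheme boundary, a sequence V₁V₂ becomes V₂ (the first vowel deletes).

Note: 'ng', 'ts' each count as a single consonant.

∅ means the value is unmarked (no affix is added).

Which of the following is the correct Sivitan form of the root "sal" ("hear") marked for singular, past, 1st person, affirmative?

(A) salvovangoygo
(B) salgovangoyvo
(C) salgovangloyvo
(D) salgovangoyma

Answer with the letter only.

B

Attach polarity affirmative -go → salgo.
Attach number singular -vang (after vowel 'o') → salgovang.
Attach tense past -oy → salgovangoy.
Attach person 1st person -vo → salgovangoyvo.
Vowel harmony: no change.
Vowel deletion: no change.
So the correct form is salgovangoyvo, option (B).
(C) salgovangloyvo is wrong: it uses remote past instead of past for tense.
(A) salvovangoygo is wrong: it has the affixes in the wrong order.
(D) salgovangoyma is wrong: it uses 3rd person instead of 1st person for person.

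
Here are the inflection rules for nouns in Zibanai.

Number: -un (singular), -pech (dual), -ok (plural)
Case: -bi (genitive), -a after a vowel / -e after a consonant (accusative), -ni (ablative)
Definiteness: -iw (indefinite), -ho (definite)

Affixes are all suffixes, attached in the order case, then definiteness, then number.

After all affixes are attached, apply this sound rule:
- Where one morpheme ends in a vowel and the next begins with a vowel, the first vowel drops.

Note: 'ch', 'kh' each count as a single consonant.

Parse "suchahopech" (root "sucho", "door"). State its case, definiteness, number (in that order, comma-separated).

accusative, definite, dual

Segment: sucho-a-ho-pech.
case: -a/e → accusative.
definiteness: -ho → definite.
number: -pech → dual.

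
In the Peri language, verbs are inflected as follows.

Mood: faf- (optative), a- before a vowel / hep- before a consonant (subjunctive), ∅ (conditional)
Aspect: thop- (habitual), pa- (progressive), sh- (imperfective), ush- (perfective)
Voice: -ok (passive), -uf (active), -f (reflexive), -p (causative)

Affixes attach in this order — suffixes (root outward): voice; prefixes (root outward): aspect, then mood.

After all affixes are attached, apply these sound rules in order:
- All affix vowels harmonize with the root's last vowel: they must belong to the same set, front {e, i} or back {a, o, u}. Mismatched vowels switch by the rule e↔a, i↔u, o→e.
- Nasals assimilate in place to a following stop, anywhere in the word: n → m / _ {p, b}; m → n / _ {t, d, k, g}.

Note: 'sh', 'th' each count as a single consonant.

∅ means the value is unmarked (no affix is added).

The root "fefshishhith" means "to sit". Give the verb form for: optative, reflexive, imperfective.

Attach voice reflexive -f → fefshishhithf.
Attach aspect imperfective sh- → shfefshishhithf.
Attach mood optative faf- → fafshfefshishhithf.
Apply vowel harmony: fafshfefshishhithf → fefshfefshishhithf.
Nasal assimilation: no change.

fefshfefshishhithf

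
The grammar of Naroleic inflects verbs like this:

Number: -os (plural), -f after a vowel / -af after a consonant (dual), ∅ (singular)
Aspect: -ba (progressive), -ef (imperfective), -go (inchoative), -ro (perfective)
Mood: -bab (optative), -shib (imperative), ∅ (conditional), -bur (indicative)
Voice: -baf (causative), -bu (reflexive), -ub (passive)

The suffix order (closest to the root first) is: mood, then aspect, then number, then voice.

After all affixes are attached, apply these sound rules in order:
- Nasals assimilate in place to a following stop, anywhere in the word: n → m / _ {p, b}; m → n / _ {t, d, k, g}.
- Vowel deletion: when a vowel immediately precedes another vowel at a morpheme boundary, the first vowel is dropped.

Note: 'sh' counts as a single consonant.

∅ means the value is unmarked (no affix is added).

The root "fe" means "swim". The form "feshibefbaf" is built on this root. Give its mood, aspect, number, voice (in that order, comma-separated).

imperative, imperfective, singular, causative

Segment: fe-shib-ef-baf.
mood: -shib → imperative.
aspect: -ef → imperfective.
number: ∅ → singular.
voice: -baf → causative.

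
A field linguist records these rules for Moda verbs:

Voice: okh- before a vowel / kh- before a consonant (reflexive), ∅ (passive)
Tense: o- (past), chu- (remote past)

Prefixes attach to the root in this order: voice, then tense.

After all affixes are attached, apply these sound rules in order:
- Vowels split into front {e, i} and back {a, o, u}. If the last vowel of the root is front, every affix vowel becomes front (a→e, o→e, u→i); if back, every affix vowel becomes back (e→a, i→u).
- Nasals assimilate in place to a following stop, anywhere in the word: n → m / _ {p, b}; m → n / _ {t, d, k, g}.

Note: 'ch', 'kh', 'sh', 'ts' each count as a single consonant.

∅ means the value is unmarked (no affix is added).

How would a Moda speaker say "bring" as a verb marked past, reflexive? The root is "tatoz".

okhtatoz

Attach voice reflexive kh- (before consonant 't') → khtatoz.
Attach tense past o- → okhtatoz.
Vowel harmony: no change.
Nasal assimilation: no change.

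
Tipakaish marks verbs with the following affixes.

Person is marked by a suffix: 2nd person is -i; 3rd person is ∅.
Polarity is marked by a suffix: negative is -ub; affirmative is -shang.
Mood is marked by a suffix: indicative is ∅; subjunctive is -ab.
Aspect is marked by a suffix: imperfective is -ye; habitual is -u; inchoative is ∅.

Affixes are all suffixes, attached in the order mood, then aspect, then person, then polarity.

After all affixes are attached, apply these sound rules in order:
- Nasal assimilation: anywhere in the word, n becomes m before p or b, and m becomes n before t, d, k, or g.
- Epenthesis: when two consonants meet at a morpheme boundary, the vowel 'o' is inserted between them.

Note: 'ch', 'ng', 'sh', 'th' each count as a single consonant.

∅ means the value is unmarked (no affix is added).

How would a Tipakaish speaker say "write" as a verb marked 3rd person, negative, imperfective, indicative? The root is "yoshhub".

mood = indicative: zero marking, form stays yoshhub.
Attach aspect imperfective -ye → yoshhubye.
person = 3rd person: zero marking, form stays yoshhubye.
Attach polarity negative -ub → yoshhubyeub.
Nasal assimilation: no change.
Apply epenthesis: yoshhubyeub → yoshhuboyeub.

yoshhuboyeub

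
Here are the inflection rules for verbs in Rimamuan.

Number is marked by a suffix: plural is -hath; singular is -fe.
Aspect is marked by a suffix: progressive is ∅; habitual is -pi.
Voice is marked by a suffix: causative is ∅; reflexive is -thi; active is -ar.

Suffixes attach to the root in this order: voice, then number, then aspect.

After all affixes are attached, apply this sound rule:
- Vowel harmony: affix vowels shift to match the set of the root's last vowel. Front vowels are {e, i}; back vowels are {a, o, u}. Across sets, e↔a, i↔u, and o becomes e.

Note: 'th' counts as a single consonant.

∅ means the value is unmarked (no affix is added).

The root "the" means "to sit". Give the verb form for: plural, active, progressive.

Attach voice active -ar → thear.
Attach number plural -hath → thearhath.
aspect = progressive: zero marking, form stays thearhath.
Apply vowel harmony: thearhath → theerheth.

theerheth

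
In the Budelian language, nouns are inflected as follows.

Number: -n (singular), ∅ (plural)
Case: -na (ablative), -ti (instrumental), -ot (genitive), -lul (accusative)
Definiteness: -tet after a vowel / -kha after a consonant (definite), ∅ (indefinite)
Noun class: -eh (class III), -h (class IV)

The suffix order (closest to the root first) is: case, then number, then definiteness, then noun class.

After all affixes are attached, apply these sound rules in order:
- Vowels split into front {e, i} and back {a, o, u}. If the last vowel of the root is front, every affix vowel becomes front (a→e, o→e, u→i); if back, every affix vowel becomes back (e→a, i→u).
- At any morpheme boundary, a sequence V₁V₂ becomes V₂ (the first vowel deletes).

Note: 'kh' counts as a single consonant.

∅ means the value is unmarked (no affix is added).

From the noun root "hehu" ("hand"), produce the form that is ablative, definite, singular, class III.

Attach case ablative -na → hehuna.
Attach number singular -n → hehunan.
Attach definiteness definite -kha (after consonant 'n') → hehunankha.
Attach noun class class III -eh → hehunankhaeh.
Apply vowel harmony: hehunankhaeh → hehunankhaah.
Apply vowel deletion: hehunankhaah → hehunankhah.

hehunankhah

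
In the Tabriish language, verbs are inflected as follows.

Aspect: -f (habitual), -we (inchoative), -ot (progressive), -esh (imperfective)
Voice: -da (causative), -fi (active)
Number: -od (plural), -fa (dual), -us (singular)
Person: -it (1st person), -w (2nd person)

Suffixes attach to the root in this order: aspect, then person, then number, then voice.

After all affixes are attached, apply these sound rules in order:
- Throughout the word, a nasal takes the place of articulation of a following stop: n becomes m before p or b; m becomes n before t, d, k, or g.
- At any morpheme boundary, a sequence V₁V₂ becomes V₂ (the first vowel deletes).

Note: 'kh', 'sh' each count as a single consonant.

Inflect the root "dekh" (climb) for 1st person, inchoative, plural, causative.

Attach aspect inchoative -we → dekhwe.
Attach person 1st person -it → dekhweit.
Attach number plural -od → dekhweitod.
Attach voice causative -da → dekhweitodda.
Nasal assimilation: no change.
Apply vowel deletion: dekhweitodda → dekhwitodda.

dekhwitodda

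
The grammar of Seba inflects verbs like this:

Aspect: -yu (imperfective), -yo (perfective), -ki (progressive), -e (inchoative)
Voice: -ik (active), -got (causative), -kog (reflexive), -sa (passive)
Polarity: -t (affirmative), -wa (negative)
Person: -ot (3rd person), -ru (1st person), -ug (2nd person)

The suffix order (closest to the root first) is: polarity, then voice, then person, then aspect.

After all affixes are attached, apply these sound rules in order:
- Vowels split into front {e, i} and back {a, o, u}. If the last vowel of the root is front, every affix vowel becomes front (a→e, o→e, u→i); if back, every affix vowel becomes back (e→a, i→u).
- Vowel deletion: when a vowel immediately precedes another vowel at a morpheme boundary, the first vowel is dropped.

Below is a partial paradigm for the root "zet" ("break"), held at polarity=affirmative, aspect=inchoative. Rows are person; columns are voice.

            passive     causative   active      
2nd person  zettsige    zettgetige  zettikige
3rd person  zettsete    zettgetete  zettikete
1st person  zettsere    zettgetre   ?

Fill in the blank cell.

zettikre

Attach polarity affirmative -t → zett.
Attach voice active -ik → zettik.
Attach person 1st person -ru → zettikru.
Attach aspect inchoative -e → zettikrue.
Apply vowel harmony: zettikrue → zettikrie.
Apply vowel deletion: zettikrie → zettikre.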